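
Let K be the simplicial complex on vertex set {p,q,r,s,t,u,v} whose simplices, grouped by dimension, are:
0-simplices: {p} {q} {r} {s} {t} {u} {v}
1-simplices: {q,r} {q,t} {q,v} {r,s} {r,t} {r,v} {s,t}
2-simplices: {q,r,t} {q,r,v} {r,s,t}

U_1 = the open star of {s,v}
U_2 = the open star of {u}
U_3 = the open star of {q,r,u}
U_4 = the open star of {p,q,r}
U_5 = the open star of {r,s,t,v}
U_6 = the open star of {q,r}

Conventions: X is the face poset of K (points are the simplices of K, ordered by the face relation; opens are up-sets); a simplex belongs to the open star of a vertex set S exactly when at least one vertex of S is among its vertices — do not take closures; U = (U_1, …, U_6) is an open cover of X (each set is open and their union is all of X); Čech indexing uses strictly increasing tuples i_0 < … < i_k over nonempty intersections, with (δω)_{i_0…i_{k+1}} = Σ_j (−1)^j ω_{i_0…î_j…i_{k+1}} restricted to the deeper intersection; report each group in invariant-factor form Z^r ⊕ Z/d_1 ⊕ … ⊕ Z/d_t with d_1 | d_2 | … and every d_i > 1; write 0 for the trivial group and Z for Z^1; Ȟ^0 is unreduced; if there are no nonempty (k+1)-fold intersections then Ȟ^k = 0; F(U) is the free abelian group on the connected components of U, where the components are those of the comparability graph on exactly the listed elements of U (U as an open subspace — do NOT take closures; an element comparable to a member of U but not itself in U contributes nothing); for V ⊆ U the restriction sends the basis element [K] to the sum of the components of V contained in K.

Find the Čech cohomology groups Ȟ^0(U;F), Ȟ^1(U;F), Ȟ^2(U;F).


Ȟ^0(U;F) ≅ Z^3; Ȟ^1(U;F) ≅ 0; Ȟ^2(U;F) ≅ 0

nonempty intersections:
  U1={{s},{v},{q,v},{r,s},{r,v},{s,t},{q,r,v},{r,s,t}} U2={{u}} U3={{q},{r},{u},{q,r},{q,t},{q,v},{r,s},{r,t},{r,v},{q,r,t},{q,r,v},{r,s,t}} U4={{p},{q},{r},{q,r},{q,t},{q,v},{r,s},{r,t},{r,v},{q,r,t},{q,r,v},{r,s,t}} U5={{r},{s},{t},{v},{q,r},{q,t},{q,v},{r,s},{r,t},{r,v},{s,t},{q,r,t},{q,r,v},{r,s,t}} U6={{q},{r},{q,r},{q,t},{q,v},{r,s},{r,t},{r,v},{q,r,t},{q,r,v},{r,s,t}}
  U13={{q,v},{r,s},{r,v},{q,r,v},{r,s,t}} U14={{q,v},{r,s},{r,v},{q,r,v},{r,s,t}} U15={{s},{v},{q,v},{r,s},{r,v},{s,t},{q,r,v},{r,s,t}} U16={{q,v},{r,s},{r,v},{q,r,v},{r,s,t}} U23={{u}} U34={{q},{r},{q,r},{q,t},{q,v},{r,s},{r,t},{r,v},{q,r,t},{q,r,v},{r,s,t}} U35={{r},{q,r},{q,t},{q,v},{r,s},{r,t},{r,v},{q,r,t},{q,r,v},{r,s,t}} U36={{q},{r},{q,r},{q,t},{q,v},{r,s},{r,t},{r,v},{q,r,t},{q,r,v},{r,s,t}} U45={{r},{q,r},{q,t},{q,v},{r,s},{r,t},{r,v},{q,r,t},{q,r,v},{r,s,t}} U46={{q},{r},{q,r},{q,t},{q,v},{r,s},{r,t},{r,v},{q,r,t},{q,r,v},{r,s,t}} U56={{r},{q,r},{q,t},{q,v},{r,s},{r,t},{r,v},{q,r,t},{q,r,v},{r,s,t}}
  U134={{q,v},{r,s},{r,v},{q,r,v},{r,s,t}} U135={{q,v},{r,s},{r,v},{q,r,v},{r,s,t}} U136={{q,v},{r,s},{r,v},{q,r,v},{r,s,t}} U145={{q,v},{r,s},{r,v},{q,r,v},{r,s,t}} U146={{q,v},{r,s},{r,v},{q,r,v},{r,s,t}} U156={{q,v},{r,s},{r,v},{q,r,v},{r,s,t}} U345={{r},{q,r},{q,t},{q,v},{r,s},{r,t},{r,v},{q,r,t},{q,r,v},{r,s,t}} U346={{q},{r},{q,r},{q,t},{q,v},{r,s},{r,t},{r,v},{q,r,t},{q,r,v},{r,s,t}} U356={{r},{q,r},{q,t},{q,v},{r,s},{r,t},{r,v},{q,r,t},{q,r,v},{r,s,t}} U456={{r},{q,r},{q,t},{q,v},{r,s},{r,t},{r,v},{q,r,t},{q,r,v},{r,s,t}}
  U1345={{q,v},{r,s},{r,v},{q,r,v},{r,s,t}} U1346={{q,v},{r,s},{r,v},{q,r,v},{r,s,t}} U1356={{q,v},{r,s},{r,v},{q,r,v},{r,s,t}} U1456={{q,v},{r,s},{r,v},{q,r,v},{r,s,t}} U3456={{r},{q,r},{q,t},{q,v},{r,s},{r,t},{r,v},{q,r,t},{q,r,v},{r,s,t}}
  U13456={{q,v},{r,s},{r,v},{q,r,v},{r,s,t}}
components per intersection:
  U1: {{s},{r,s},{s,t},{r,s,t}} {{v},{q,v},{r,v},{q,r,v}}
  U2: {{u}}
  U3: {{q},{r},{q,r},{q,t},{q,v},{r,s},{r,t},{r,v},{q,r,t},{q,r,v},{r,s,t}} {{u}}
  U4: {{p}} {{q},{r},{q,r},{q,t},{q,v},{r,s},{r,t},{r,v},{q,r,t},{q,r,v},{r,s,t}}
  U5: {{r},{s},{t},{v},{q,r},{q,t},{q,v},{r,s},{r,t},{r,v},{s,t},{q,r,t},{q,r,v},{r,s,t}}
  U6: {{q},{r},{q,r},{q,t},{q,v},{r,s},{r,t},{r,v},{q,r,t},{q,r,v},{r,s,t}}
  U13: {{q,v},{r,v},{q,r,v}} {{r,s},{r,s,t}}
  U14: {{q,v},{r,v},{q,r,v}} {{r,s},{r,s,t}}
  U15: {{s},{r,s},{s,t},{r,s,t}} {{v},{q,v},{r,v},{q,r,v}}
  U16: {{q,v},{r,v},{q,r,v}} {{r,s},{r,s,t}}
  U23: {{u}}
  U34: {{q},{r},{q,r},{q,t},{q,v},{r,s},{r,t},{r,v},{q,r,t},{q,r,v},{r,s,t}}
  U35: {{r},{q,r},{q,t},{q,v},{r,s},{r,t},{r,v},{q,r,t},{q,r,v},{r,s,t}}
  U36: {{q},{r},{q,r},{q,t},{q,v},{r,s},{r,t},{r,v},{q,r,t},{q,r,v},{r,s,t}}
  U45: {{r},{q,r},{q,t},{q,v},{r,s},{r,t},{r,v},{q,r,t},{q,r,v},{r,s,t}}
  U46: {{q},{r},{q,r},{q,t},{q,v},{r,s},{r,t},{r,v},{q,r,t},{q,r,v},{r,s,t}}
  U56: {{r},{q,r},{q,t},{q,v},{r,s},{r,t},{r,v},{q,r,t},{q,r,v},{r,s,t}}
  U134: {{q,v},{r,v},{q,r,v}} {{r,s},{r,s,t}}
  U135: {{q,v},{r,v},{q,r,v}} {{r,s},{r,s,t}}
  U136: {{q,v},{r,v},{q,r,v}} {{r,s},{r,s,t}}
  U145: {{q,v},{r,v},{q,r,v}} {{r,s},{r,s,t}}
  U146: {{q,v},{r,v},{q,r,v}} {{r,s},{r,s,t}}
  U156: {{q,v},{r,v},{q,r,v}} {{r,s},{r,s,t}}
  U345: {{r},{q,r},{q,t},{q,v},{r,s},{r,t},{r,v},{q,r,t},{q,r,v},{r,s,t}}
  U346: {{q},{r},{q,r},{q,t},{q,v},{r,s},{r,t},{r,v},{q,r,t},{q,r,v},{r,s,t}}
  U356: {{r},{q,r},{q,t},{q,v},{r,s},{r,t},{r,v},{q,r,t},{q,r,v},{r,s,t}}
  U456: {{r},{q,r},{q,t},{q,v},{r,s},{r,t},{r,v},{q,r,t},{q,r,v},{r,s,t}}
  U1345: {{q,v},{r,v},{q,r,v}} {{r,s},{r,s,t}}
  U1346: {{q,v},{r,v},{q,r,v}} {{r,s},{r,s,t}}
  U1356: {{q,v},{r,v},{q,r,v}} {{r,s},{r,s,t}}
  U1456: {{q,v},{r,v},{q,r,v}} {{r,s},{r,s,t}}
  U3456: {{r},{q,r},{q,t},{q,v},{r,s},{r,t},{r,v},{q,r,t},{q,r,v},{r,s,t}}
  U13456: {{q,v},{r,v},{q,r,v}} {{r,s},{r,s,t}}
C dims 9,15,16,9; δ0: rk 6, SNF 1^6; δ1: rk 9, SNF 1^9; δ2: rk 7, SNF 1^7
Ȟ^0: (9−6)−0=3 ⇒ Z^3
Ȟ^1: (15−9)−6=0 ⇒ 0
Ȟ^2: (16−7)−9=0 ⇒ 0


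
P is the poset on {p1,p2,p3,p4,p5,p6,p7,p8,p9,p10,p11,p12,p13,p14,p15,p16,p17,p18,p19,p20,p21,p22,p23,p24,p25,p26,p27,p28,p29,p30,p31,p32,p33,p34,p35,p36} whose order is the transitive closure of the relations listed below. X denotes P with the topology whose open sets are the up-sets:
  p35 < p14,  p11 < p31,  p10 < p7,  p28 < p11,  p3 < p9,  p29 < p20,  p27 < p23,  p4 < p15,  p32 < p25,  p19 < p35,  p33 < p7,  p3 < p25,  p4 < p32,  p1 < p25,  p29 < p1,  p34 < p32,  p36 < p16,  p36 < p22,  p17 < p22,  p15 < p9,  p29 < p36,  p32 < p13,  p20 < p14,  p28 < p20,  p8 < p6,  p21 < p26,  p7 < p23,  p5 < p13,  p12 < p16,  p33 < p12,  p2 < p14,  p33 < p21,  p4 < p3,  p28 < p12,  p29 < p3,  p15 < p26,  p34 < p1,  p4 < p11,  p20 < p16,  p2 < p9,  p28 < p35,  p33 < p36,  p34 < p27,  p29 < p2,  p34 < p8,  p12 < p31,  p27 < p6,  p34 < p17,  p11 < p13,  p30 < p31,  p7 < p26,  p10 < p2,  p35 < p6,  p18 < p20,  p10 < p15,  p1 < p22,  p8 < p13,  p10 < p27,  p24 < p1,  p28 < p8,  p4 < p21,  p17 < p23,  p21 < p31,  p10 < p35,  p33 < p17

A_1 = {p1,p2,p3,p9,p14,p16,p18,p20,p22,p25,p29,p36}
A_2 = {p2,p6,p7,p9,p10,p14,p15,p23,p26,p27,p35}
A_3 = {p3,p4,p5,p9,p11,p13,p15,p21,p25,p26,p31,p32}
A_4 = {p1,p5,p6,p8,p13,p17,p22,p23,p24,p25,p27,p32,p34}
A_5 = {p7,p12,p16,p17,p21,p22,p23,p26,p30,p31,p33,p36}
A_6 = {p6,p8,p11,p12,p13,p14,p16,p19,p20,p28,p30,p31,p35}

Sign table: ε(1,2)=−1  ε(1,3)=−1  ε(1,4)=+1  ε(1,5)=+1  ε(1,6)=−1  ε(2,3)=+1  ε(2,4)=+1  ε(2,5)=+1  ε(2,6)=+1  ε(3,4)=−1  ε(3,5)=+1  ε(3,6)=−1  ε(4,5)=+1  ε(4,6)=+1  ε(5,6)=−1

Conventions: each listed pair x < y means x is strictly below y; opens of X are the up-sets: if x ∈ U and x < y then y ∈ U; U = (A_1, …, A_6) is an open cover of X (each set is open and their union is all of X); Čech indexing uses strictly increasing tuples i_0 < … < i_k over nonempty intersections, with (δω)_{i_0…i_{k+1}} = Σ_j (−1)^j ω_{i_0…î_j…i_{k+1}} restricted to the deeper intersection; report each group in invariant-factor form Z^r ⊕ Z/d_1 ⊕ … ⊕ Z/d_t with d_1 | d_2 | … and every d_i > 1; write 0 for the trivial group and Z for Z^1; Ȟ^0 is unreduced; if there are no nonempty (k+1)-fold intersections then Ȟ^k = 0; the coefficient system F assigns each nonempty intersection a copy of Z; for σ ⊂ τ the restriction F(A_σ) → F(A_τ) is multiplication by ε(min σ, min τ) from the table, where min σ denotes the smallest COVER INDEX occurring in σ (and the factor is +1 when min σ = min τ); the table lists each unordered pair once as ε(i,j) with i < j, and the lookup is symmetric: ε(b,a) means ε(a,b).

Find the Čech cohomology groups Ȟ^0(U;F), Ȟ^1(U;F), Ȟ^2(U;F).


Ȟ^0(U;F) ≅ 0, Ȟ^1(U;F) ≅ Z/2, Ȟ^2(U;F) ≅ Z

nonempty overlaps:
  A12={p2,p9,p14} A13={p3,p9,p25} A14={p1,p22,p25} A15={p16,p22,p36} A16={p14,p16,p20} A23={p9,p15,p26} A24={p6,p23,p27} A25={p7,p23,p26} A26={p6,p14,p35} A34={p5,p13,p25,p32} A35={p21,p26,p31} A36={p11,p13,p31} A45={p17,p22,p23} A46={p6,p8,p13} A56={p12,p16,p30,p31}
  A123={p9} A126={p14} A134={p25} A145={p22} A156={p16} A235={p26} A245={p23} A246={p6} A346={p13} A356={p31}
C dims 6,15,10; δ0: rk 6, SNF 1^5·2; δ1: rk 9, SNF 1^9
degree 0: 6−6−0 = 0 → Ȟ^0 ≅ 0
degree 1: 15−9−6 = 0 plus torsion [2] → Ȟ^1 ≅ Z/2
degree 2: 10−0−9 = 1 → Ȟ^2 ≅ Z


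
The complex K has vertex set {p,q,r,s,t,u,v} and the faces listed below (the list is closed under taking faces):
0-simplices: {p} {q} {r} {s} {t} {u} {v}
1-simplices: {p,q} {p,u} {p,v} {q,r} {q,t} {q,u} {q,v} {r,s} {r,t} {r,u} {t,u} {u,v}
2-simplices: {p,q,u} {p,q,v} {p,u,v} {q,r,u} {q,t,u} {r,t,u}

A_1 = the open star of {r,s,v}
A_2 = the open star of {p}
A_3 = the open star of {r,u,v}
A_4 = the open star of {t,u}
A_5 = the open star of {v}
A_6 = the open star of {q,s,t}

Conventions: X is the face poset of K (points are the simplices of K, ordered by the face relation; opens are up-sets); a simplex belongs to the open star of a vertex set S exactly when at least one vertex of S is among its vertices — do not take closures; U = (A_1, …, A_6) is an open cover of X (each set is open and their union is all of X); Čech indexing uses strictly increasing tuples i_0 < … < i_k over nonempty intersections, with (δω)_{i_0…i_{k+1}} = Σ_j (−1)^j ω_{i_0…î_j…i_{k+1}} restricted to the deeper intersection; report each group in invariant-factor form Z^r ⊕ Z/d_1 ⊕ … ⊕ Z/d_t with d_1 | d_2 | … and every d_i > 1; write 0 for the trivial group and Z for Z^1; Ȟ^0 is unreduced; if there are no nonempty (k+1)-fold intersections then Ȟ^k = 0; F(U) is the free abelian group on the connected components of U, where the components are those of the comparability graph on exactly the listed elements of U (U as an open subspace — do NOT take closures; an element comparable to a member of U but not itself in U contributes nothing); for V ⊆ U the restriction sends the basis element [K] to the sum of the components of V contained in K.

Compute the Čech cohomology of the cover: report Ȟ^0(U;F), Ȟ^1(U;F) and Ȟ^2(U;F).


Ȟ^0 = Z, Ȟ^1 = 0 and Ȟ^2 = 0

nerve of the cover:
  A1={{r},{s},{v},{p,v},{q,r},{q,v},{r,s},{r,t},{r,u},{u,v},{p,q,v},{p,u,v},{q,r,u},{r,t,u}} A2={{p},{p,q},{p,u},{p,v},{p,q,u},{p,q,v},{p,u,v}} A3={{r},{u},{v},{p,u},{p,v},{q,r},{q,u},{q,v},{r,s},{r,t},{r,u},{t,u},{u,v},{p,q,u},{p,q,v},{p,u,v},{q,r,u},{q,t,u},{r,t,u}} A4={{t},{u},{p,u},{q,t},{q,u},{r,t},{r,u},{t,u},{u,v},{p,q,u},{p,u,v},{q,r,u},{q,t,u},{r,t,u}} A5={{v},{p,v},{q,v},{u,v},{p,q,v},{p,u,v}} A6={{q},{s},{t},{p,q},{q,r},{q,t},{q,u},{q,v},{r,s},{r,t},{t,u},{p,q,u},{p,q,v},{q,r,u},{q,t,u},{r,t,u}}
  A12={{p,v},{p,q,v},{p,u,v}} A13={{r},{v},{p,v},{q,r},{q,v},{r,s},{r,t},{r,u},{u,v},{p,q,v},{p,u,v},{q,r,u},{r,t,u}} A14={{r,t},{r,u},{u,v},{p,u,v},{q,r,u},{r,t,u}} A15={{v},{p,v},{q,v},{u,v},{p,q,v},{p,u,v}} A16={{s},{q,r},{q,v},{r,s},{r,t},{p,q,v},{q,r,u},{r,t,u}} A23={{p,u},{p,v},{p,q,u},{p,q,v},{p,u,v}} A24={{p,u},{p,q,u},{p,u,v}} A25={{p,v},{p,q,v},{p,u,v}} A26={{p,q},{p,q,u},{p,q,v}} A34={{u},{p,u},{q,u},{r,t},{r,u},{t,u},{u,v},{p,q,u},{p,u,v},{q,r,u},{q,t,u},{r,t,u}} A35={{v},{p,v},{q,v},{u,v},{p,q,v},{p,u,v}} A36={{q,r},{q,u},{q,v},{r,s},{r,t},{t,u},{p,q,u},{p,q,v},{q,r,u},{q,t,u},{r,t,u}} A45={{u,v},{p,u,v}} A46={{t},{q,t},{q,u},{r,t},{t,u},{p,q,u},{q,r,u},{q,t,u},{r,t,u}} A56={{q,v},{p,q,v}}
  A123={{p,v},{p,q,v},{p,u,v}} A124={{p,u,v}} A125={{p,v},{p,q,v},{p,u,v}} A126={{p,q,v}} A134={{r,t},{r,u},{u,v},{p,u,v},{q,r,u},{r,t,u}} A135={{v},{p,v},{q,v},{u,v},{p,q,v},{p,u,v}} A136={{q,r},{q,v},{r,s},{r,t},{p,q,v},{q,r,u},{r,t,u}} A145={{u,v},{p,u,v}} A146={{r,t},{q,r,u},{r,t,u}} A156={{q,v},{p,q,v}} A234={{p,u},{p,q,u},{p,u,v}} A235={{p,v},{p,q,v},{p,u,v}} A236={{p,q,u},{p,q,v}} A245={{p,u,v}} A246={{p,q,u}} A256={{p,q,v}} A345={{u,v},{p,u,v}} A346={{q,u},{r,t},{t,u},{p,q,u},{q,r,u},{q,t,u},{r,t,u}} A356={{q,v},{p,q,v}}
  A1234={{p,u,v}} A1235={{p,v},{p,q,v},{p,u,v}} A1236={{p,q,v}} A1245={{p,u,v}} A1256={{p,q,v}} A1345={{u,v},{p,u,v}} A1346={{r,t},{q,r,u},{r,t,u}} A1356={{q,v},{p,q,v}} A2345={{p,u,v}} A2346={{p,q,u}} A2356={{p,q,v}}
  A12345={{p,u,v}} A12356={{p,q,v}}
components per intersection:
  A1: {{r},{s},{q,r},{r,s},{r,t},{r,u},{q,r,u},{r,t,u}} {{v},{p,v},{q,v},{u,v},{p,q,v},{p,u,v}}
  A2: {{p},{p,q},{p,u},{p,v},{p,q,u},{p,q,v},{p,u,v}}
  A3: {{r},{u},{v},{p,u},{p,v},{q,r},{q,u},{q,v},{r,s},{r,t},{r,u},{t,u},{u,v},{p,q,u},{p,q,v},{p,u,v},{q,r,u},{q,t,u},{r,t,u}}
  A4: {{t},{u},{p,u},{q,t},{q,u},{r,t},{r,u},{t,u},{u,v},{p,q,u},{p,u,v},{q,r,u},{q,t,u},{r,t,u}}
  A5: {{v},{p,v},{q,v},{u,v},{p,q,v},{p,u,v}}
  A6: {{q},{t},{p,q},{q,r},{q,t},{q,u},{q,v},{r,t},{t,u},{p,q,u},{p,q,v},{q,r,u},{q,t,u},{r,t,u}} {{s},{r,s}}
  A12: {{p,v},{p,q,v},{p,u,v}}
  A13: {{r},{q,r},{r,s},{r,t},{r,u},{q,r,u},{r,t,u}} {{v},{p,v},{q,v},{u,v},{p,q,v},{p,u,v}}
  A14: {{r,t},{r,u},{q,r,u},{r,t,u}} {{u,v},{p,u,v}}
  A15: {{v},{p,v},{q,v},{u,v},{p,q,v},{p,u,v}}
  A16: {{s},{r,s}} {{q,r},{q,r,u}} {{q,v},{p,q,v}} {{r,t},{r,t,u}}
  A23: {{p,u},{p,v},{p,q,u},{p,q,v},{p,u,v}}
  A24: {{p,u},{p,q,u},{p,u,v}}
  A25: {{p,v},{p,q,v},{p,u,v}}
  A26: {{p,q},{p,q,u},{p,q,v}}
  A34: {{u},{p,u},{q,u},{r,t},{r,u},{t,u},{u,v},{p,q,u},{p,u,v},{q,r,u},{q,t,u},{r,t,u}}
  A35: {{v},{p,v},{q,v},{u,v},{p,q,v},{p,u,v}}
  A36: {{q,r},{q,u},{r,t},{t,u},{p,q,u},{q,r,u},{q,t,u},{r,t,u}} {{q,v},{p,q,v}} {{r,s}}
  A45: {{u,v},{p,u,v}}
  A46: {{t},{q,t},{q,u},{r,t},{t,u},{p,q,u},{q,r,u},{q,t,u},{r,t,u}}
  A56: {{q,v},{p,q,v}}
  A123: {{p,v},{p,q,v},{p,u,v}}
  A124: {{p,u,v}}
  A125: {{p,v},{p,q,v},{p,u,v}}
  A126: {{p,q,v}}
  A134: {{r,t},{r,u},{q,r,u},{r,t,u}} {{u,v},{p,u,v}}
  A135: {{v},{p,v},{q,v},{u,v},{p,q,v},{p,u,v}}
  A136: {{q,r},{q,r,u}} {{q,v},{p,q,v}} {{r,s}} {{r,t},{r,t,u}}
  A145: {{u,v},{p,u,v}}
  A146: {{r,t},{r,t,u}} {{q,r,u}}
  A156: {{q,v},{p,q,v}}
  A234: {{p,u},{p,q,u},{p,u,v}}
  A235: {{p,v},{p,q,v},{p,u,v}}
  A236: {{p,q,u}} {{p,q,v}}
  A245: {{p,u,v}}
  A246: {{p,q,u}}
  A256: {{p,q,v}}
  A345: {{u,v},{p,u,v}}
  A346: {{q,u},{r,t},{t,u},{p,q,u},{q,r,u},{q,t,u},{r,t,u}}
  A356: {{q,v},{p,q,v}}
  A1234: {{p,u,v}}
  A1235: {{p,v},{p,q,v},{p,u,v}}
  A1236: {{p,q,v}}
  A1245: {{p,u,v}}
  A1256: {{p,q,v}}
  A1345: {{u,v},{p,u,v}}
  A1346: {{r,t},{r,t,u}} {{q,r,u}}
  A1356: {{q,v},{p,q,v}}
  A2345: {{p,u,v}}
  A2346: {{p,q,u}}
  A2356: {{p,q,v}}
  A12345: {{p,u,v}}
  A12356: {{p,q,v}}
C dims 8,22,25,12; δ0: rk 7, SNF 1^7; δ1: rk 15, SNF 1^15; δ2: rk 10, SNF 1^10
Ȟ^0 = (8 − 7) − 0 = 1, so Ȟ^0 ≅ Z
Ȟ^1 = (22 − 15) − 7 = 0, so Ȟ^1 ≅ 0
Ȟ^2 = (25 − 10) − 15 = 0, so Ȟ^2 ≅ 0


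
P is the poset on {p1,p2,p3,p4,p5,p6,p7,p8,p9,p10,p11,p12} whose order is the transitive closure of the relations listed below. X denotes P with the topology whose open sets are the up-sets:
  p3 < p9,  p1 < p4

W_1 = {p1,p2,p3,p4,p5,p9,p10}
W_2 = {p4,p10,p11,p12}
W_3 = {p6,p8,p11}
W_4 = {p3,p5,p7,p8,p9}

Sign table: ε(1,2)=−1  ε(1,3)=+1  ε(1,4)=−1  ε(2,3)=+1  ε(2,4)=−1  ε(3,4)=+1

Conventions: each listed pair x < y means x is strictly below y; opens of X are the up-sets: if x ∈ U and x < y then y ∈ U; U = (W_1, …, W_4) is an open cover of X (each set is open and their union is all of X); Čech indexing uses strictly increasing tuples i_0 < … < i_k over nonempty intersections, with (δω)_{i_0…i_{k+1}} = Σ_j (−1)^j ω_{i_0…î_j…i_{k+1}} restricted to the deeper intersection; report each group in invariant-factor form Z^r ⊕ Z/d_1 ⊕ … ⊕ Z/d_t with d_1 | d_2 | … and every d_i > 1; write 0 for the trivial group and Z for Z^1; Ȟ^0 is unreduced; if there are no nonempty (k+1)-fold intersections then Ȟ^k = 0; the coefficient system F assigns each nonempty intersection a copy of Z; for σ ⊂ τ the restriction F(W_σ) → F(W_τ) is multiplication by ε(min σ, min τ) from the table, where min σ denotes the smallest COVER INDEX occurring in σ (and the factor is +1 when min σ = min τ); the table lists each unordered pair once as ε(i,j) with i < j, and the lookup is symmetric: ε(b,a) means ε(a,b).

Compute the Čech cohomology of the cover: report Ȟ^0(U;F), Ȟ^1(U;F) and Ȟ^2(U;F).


nerve of the cover:
  W12={p4,p10} W14={p3,p5,p9} W23={p11} W34={p8}
C dims 4,4; δ0: rk 3, SNF 1^3
Ȟ^0 = (4 − 3) − 0 = 1, so Ȟ^0 ≅ Z
Ȟ^1 = (4 − 0) − 3 = 1, so Ȟ^1 ≅ Z
Ȟ^2 = (0 − 0) − 0 = 0, so Ȟ^2 ≅ 0

Ȟ^0 = Z,  Ȟ^1 = Z,  Ȟ^2 = 0


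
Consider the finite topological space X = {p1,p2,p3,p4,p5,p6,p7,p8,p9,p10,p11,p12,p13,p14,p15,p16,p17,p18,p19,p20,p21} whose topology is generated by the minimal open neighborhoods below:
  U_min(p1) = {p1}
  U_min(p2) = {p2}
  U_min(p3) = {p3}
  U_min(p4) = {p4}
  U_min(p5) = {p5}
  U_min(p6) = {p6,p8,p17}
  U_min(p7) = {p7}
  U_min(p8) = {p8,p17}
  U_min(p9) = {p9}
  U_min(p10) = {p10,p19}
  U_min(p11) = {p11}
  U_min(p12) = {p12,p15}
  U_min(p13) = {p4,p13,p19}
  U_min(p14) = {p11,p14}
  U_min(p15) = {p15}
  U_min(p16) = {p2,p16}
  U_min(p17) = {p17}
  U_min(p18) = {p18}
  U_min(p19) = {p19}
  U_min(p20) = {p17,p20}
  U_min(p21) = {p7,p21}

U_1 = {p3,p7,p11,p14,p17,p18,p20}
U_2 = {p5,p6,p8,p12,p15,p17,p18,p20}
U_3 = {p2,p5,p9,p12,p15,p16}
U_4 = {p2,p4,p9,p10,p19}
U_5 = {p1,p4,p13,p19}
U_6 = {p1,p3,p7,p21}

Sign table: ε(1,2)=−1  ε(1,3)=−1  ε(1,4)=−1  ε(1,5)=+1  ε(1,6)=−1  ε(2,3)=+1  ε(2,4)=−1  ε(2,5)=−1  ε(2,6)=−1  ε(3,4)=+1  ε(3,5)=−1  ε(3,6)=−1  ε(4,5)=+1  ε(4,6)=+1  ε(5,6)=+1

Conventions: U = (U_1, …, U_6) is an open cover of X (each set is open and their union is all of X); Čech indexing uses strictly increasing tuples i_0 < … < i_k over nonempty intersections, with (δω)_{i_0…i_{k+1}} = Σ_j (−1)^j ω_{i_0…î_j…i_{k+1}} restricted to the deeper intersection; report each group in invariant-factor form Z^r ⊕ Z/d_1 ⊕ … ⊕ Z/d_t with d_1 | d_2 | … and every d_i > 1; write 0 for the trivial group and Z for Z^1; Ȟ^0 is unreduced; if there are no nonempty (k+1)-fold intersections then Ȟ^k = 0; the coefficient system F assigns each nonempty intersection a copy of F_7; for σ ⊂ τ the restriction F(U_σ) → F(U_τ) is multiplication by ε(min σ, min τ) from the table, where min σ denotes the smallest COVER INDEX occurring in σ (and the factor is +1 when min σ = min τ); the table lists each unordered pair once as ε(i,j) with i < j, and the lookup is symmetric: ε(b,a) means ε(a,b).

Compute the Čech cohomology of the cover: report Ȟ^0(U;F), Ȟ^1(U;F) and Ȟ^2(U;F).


nerve simplices:
  U12={p17,p18,p20} U16={p3,p7} U23={p5,p12,p15} U34={p2,p9} U45={p4,p19} U56={p1}
C dims 6,6; δ0: rk_F7 5
degree 0: 6−5−0 = 1 → Ȟ^0 ≅ Z/7
degree 1: 6−0−5 = 1 → Ȟ^1 ≅ Z/7
degree 2: 0−0−0 = 0 → Ȟ^2 ≅ 0

Ȟ^0 ≅ Z/7; Ȟ^1 ≅ Z/7; Ȟ^2 ≅ 0


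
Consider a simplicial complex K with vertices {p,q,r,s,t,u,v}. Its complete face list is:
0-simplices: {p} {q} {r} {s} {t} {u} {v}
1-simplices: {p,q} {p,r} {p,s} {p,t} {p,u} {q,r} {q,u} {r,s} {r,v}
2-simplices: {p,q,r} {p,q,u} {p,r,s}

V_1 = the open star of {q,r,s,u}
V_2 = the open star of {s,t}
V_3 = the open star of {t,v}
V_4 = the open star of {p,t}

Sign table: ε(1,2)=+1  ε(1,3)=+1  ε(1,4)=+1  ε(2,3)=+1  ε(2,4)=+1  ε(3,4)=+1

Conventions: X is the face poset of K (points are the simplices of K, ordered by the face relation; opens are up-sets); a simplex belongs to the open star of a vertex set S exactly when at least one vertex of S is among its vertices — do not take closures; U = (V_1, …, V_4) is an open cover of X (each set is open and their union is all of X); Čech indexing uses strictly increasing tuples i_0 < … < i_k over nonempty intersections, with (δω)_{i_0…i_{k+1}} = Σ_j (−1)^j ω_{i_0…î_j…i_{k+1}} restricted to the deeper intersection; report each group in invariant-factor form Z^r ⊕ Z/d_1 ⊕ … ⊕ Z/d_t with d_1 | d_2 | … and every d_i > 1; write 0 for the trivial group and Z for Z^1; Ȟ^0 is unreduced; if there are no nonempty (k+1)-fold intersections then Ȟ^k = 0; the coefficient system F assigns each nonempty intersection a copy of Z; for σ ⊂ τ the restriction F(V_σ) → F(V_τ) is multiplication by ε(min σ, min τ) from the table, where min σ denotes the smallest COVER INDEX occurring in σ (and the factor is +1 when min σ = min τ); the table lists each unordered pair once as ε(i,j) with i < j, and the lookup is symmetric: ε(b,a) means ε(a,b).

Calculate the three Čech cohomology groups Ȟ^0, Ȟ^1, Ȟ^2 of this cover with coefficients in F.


Ȟ^0 ≅ Z, Ȟ^1 ≅ Z, Ȟ^2 ≅ 0

nonempty intersections:
  V1={{q},{r},{s},{u},{p,q},{p,r},{p,s},{p,u},{q,r},{q,u},{r,s},{r,v},{p,q,r},{p,q,u},{p,r,s}} V2={{s},{t},{p,s},{p,t},{r,s},{p,r,s}} V3={{t},{v},{p,t},{r,v}} V4={{p},{t},{p,q},{p,r},{p,s},{p,t},{p,u},{p,q,r},{p,q,u},{p,r,s}}
  V12={{s},{p,s},{r,s},{p,r,s}} V13={{r,v}} V14={{p,q},{p,r},{p,s},{p,u},{p,q,r},{p,q,u},{p,r,s}} V23={{t},{p,t}} V24={{t},{p,s},{p,t},{p,r,s}} V34={{t},{p,t}}
  V124={{p,s},{p,r,s}} V234={{t},{p,t}}
C dims 4,6,2; δ0: rk 3, SNF 1^3; δ1: rk 2, SNF 1^2
Ȟ^0: (4−3)−0=1 ⇒ Z
Ȟ^1: (6−2)−3=1 ⇒ Z
Ȟ^2: (2−0)−2=0 ⇒ 0


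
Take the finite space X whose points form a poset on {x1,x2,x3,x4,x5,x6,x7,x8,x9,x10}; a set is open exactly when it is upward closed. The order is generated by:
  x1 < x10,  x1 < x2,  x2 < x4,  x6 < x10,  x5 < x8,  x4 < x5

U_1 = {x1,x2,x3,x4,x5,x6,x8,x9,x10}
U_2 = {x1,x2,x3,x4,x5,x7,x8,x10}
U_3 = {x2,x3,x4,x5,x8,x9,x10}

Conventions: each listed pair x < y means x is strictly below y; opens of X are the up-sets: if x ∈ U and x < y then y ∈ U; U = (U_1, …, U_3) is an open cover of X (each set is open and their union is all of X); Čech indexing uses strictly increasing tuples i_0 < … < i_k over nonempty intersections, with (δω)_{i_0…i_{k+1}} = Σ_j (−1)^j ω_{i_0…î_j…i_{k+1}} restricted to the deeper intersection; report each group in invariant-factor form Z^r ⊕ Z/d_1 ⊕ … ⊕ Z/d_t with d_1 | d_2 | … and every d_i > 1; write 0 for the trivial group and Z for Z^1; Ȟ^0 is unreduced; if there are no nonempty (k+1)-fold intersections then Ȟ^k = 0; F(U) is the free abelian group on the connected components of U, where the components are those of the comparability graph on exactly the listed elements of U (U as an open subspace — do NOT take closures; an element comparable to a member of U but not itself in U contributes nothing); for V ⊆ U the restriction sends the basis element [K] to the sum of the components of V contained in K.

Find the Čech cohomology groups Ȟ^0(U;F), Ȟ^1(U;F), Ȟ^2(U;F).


nerve of the cover:
  U12={x1,x2,x3,x4,x5,x8,x10} U13={x2,x3,x4,x5,x8,x9,x10} U23={x2,x3,x4,x5,x8,x10}
  U123={x2,x3,x4,x5,x8,x10}
components per intersection:
  U1: {x1,x2,x4,x5,x6,x8,x10} {x3} {x9}
  U2: {x1,x2,x4,x5,x8,x10} {x3} {x7}
  U3: {x2,x4,x5,x8} {x3} {x9} {x10}
  U12: {x1,x2,x4,x5,x8,x10} {x3}
  U13: {x2,x4,x5,x8} {x3} {x9} {x10}
  U23: {x2,x4,x5,x8} {x3} {x10}
  U123: {x2,x4,x5,x8} {x3} {x10}
C dims 10,9,3; δ0: rk 6, SNF 1^6; δ1: rk 3, SNF 1^3
Ȟ^0 = (10 − 6) − 0 = 4, so Ȟ^0 ≅ Z^4
Ȟ^1 = (9 − 3) − 6 = 0, so Ȟ^1 ≅ 0
Ȟ^2 = (3 − 0) − 3 = 0, so Ȟ^2 ≅ 0

Ȟ^0(U;F) ≅ Z^4, Ȟ^1(U;F) ≅ 0, Ȟ^2(U;F) ≅ 0


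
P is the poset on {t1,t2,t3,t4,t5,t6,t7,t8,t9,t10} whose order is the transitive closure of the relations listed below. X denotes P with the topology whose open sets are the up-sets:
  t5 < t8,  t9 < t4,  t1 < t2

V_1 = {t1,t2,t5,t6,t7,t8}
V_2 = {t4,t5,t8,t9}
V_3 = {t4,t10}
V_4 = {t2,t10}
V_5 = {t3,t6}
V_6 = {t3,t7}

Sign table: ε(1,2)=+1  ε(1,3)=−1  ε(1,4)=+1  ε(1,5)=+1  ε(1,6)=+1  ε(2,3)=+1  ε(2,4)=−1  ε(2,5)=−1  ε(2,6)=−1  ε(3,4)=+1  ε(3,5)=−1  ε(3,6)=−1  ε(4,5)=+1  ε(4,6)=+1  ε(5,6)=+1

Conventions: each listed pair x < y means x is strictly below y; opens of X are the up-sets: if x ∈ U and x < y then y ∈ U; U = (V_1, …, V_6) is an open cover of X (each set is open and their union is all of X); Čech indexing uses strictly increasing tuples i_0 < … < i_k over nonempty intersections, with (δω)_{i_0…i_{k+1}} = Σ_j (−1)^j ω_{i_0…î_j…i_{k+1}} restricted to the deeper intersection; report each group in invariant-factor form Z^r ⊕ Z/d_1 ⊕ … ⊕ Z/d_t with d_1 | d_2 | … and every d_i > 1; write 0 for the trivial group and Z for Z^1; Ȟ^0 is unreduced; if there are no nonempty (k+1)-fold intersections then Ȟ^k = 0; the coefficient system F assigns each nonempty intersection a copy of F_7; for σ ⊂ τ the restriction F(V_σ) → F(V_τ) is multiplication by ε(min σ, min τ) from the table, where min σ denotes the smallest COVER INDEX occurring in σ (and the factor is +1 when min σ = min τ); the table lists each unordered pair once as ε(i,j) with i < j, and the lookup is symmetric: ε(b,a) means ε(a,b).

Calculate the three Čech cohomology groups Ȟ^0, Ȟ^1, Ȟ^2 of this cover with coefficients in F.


Ȟ^0 ≅ Z/7,  Ȟ^1 ≅ Z/7 ⊕ Z/7,  Ȟ^2 ≅ 0

intersection data:
  V12={t5,t8} V14={t2} V15={t6} V16={t7} V23={t4} V34={t10} V56={t3}
C dims 6,7; δ0: rk_F7 5
Ȟ^0 = (6 − 5) − 0 = 1, so Ȟ^0 ≅ Z/7
Ȟ^1 = (7 − 0) − 5 = 2, so Ȟ^1 ≅ Z/7 ⊕ Z/7
Ȟ^2 = (0 − 0) − 0 = 0, so Ȟ^2 ≅ 0


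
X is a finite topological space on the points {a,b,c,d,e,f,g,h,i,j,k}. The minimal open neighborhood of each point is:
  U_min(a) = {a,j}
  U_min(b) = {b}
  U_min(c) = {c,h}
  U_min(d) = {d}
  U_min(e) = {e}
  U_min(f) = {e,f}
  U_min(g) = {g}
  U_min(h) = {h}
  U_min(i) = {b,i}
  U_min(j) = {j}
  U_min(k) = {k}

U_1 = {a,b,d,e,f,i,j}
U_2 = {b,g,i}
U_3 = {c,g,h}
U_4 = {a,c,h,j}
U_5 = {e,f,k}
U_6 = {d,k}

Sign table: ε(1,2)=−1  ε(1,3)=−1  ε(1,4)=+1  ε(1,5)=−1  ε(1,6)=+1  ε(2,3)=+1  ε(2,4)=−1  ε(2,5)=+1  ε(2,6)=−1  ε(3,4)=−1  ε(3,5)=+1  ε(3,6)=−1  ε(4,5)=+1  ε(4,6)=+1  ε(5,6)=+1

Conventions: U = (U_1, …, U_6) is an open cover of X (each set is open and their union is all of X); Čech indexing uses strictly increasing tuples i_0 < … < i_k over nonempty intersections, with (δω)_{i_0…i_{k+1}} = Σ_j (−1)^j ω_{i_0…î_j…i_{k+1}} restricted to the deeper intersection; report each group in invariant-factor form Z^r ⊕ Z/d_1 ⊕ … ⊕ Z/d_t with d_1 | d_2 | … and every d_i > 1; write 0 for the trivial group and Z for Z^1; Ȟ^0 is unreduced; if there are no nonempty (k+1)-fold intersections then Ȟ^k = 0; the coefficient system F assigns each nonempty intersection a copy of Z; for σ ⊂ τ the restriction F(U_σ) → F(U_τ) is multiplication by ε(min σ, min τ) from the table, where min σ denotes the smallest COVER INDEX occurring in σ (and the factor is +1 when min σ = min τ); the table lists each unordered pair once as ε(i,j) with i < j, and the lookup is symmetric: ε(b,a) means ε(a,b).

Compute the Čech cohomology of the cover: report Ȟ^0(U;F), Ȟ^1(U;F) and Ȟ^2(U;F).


intersection data:
  U12={b,i} U14={a,j} U15={e,f} U16={d} U23={g} U34={c,h} U56={k}
C dims 6,7; δ0: rk 6, SNF 1^5·2
Ȟ^0 = (6 − 6) − 0 = 0, so Ȟ^0 ≅ 0
Ȟ^1 = (7 − 0) − 6 = 1 plus torsion [2], so Ȟ^1 ≅ Z ⊕ Z/2
Ȟ^2 = (0 − 0) − 0 = 0, so Ȟ^2 ≅ 0

Ȟ^0 = 0, Ȟ^1 = Z ⊕ Z/2, Ȟ^2 = 0


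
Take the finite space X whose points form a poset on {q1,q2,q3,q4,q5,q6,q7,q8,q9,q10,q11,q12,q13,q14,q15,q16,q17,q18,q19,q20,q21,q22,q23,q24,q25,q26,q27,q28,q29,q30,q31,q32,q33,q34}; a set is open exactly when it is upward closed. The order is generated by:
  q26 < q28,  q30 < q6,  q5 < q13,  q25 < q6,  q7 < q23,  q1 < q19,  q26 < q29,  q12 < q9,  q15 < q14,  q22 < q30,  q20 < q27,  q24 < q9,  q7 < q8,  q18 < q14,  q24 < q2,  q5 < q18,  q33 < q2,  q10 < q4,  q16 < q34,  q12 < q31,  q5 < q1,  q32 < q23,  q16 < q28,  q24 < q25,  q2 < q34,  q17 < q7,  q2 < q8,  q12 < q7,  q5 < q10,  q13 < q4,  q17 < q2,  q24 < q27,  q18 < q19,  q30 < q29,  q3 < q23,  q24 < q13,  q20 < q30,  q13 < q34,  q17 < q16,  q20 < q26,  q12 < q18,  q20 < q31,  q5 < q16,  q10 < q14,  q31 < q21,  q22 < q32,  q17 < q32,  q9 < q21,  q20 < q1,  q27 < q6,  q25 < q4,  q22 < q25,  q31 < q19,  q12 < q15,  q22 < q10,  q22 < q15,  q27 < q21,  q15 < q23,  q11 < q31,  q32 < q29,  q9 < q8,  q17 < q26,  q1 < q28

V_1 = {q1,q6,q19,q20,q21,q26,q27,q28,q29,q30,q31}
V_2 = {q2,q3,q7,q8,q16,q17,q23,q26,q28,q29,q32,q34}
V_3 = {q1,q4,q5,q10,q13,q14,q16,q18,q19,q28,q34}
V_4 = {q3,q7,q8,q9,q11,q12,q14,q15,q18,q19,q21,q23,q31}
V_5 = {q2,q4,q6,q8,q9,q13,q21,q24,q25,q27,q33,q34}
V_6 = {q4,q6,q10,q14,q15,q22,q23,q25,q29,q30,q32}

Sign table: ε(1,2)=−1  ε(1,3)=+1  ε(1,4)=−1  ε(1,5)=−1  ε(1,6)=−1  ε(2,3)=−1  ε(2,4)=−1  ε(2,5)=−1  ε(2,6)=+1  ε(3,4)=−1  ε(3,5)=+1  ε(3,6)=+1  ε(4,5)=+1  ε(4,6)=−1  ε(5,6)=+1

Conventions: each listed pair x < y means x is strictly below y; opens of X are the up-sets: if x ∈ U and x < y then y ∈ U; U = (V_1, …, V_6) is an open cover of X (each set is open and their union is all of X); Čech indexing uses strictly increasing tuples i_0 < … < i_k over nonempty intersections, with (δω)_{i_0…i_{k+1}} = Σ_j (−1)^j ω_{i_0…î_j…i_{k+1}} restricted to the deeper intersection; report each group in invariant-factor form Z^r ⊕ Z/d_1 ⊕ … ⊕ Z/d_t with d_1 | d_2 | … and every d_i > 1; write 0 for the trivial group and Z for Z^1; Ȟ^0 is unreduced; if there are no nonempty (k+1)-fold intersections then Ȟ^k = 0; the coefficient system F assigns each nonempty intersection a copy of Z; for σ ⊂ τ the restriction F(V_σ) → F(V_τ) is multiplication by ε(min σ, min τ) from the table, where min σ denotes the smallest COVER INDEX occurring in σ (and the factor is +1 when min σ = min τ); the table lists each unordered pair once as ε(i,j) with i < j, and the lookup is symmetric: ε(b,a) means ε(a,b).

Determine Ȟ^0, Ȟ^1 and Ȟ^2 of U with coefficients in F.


nerve of the cover:
  V12={q26,q28,q29} V13={q1,q19,q28} V14={q19,q21,q31} V15={q6,q21,q27} V16={q6,q29,q30} V23={q16,q28,q34} V24={q3,q7,q8,q23} V25={q2,q8,q34} V26={q23,q29,q32} V34={q14,q18,q19} V35={q4,q13,q34} V36={q4,q10,q14} V45={q8,q9,q21} V46={q14,q15,q23} V56={q4,q6,q25}
  V123={q28} V126={q29} V134={q19} V145={q21} V156={q6} V235={q34} V245={q8} V246={q23} V346={q14} V356={q4}
C dims 6,15,10; δ0: rk 6, SNF 1^5·2; δ1: rk 9, SNF 1^9
Ȟ^0 = (6 − 6) − 0 = 0, so Ȟ^0 ≅ 0
Ȟ^1 = (15 − 9) − 6 = 0 plus torsion [2], so Ȟ^1 ≅ Z/2
Ȟ^2 = (10 − 0) − 9 = 1, so Ȟ^2 ≅ Z

Ȟ^0 = 0; Ȟ^1 = Z/2; Ȟ^2 = Z


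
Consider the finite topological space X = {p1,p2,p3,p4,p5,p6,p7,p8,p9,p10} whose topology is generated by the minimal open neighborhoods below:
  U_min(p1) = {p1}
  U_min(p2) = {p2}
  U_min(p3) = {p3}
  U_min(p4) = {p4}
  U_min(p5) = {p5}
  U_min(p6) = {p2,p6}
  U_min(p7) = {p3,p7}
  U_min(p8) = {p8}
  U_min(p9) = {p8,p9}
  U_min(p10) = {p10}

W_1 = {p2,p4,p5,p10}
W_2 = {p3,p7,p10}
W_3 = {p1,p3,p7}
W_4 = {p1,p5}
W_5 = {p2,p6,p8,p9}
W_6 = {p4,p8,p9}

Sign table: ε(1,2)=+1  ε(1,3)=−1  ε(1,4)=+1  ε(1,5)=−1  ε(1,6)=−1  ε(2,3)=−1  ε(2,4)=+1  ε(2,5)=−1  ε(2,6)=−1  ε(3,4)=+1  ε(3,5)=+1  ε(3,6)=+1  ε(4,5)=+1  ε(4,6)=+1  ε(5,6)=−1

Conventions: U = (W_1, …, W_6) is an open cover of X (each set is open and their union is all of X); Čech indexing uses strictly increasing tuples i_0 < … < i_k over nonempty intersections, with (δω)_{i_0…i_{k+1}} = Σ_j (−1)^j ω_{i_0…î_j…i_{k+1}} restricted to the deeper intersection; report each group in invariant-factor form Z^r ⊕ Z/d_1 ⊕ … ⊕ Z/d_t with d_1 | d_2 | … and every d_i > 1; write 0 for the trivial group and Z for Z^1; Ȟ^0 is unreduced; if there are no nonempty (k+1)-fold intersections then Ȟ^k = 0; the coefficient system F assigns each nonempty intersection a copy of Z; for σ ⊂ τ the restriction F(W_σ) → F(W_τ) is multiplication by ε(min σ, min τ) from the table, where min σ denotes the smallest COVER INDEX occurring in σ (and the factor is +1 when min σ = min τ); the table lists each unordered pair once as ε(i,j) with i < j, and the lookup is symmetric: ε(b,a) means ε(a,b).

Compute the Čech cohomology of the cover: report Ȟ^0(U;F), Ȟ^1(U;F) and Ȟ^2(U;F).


nonempty overlaps:
  W12={p10} W14={p5} W15={p2} W16={p4} W23={p3,p7} W34={p1} W56={p8,p9}
C dims 6,7; δ0: rk 6, SNF 1^5·2
degree 0: 6−6−0 = 0 → Ȟ^0 ≅ 0
degree 1: 7−0−6 = 1 plus torsion [2] → Ȟ^1 ≅ Z ⊕ Z/2
degree 2: 0−0−0 = 0 → Ȟ^2 ≅ 0

Ȟ^0 = 0, Ȟ^1 = Z ⊕ Z/2, Ȟ^2 = 0


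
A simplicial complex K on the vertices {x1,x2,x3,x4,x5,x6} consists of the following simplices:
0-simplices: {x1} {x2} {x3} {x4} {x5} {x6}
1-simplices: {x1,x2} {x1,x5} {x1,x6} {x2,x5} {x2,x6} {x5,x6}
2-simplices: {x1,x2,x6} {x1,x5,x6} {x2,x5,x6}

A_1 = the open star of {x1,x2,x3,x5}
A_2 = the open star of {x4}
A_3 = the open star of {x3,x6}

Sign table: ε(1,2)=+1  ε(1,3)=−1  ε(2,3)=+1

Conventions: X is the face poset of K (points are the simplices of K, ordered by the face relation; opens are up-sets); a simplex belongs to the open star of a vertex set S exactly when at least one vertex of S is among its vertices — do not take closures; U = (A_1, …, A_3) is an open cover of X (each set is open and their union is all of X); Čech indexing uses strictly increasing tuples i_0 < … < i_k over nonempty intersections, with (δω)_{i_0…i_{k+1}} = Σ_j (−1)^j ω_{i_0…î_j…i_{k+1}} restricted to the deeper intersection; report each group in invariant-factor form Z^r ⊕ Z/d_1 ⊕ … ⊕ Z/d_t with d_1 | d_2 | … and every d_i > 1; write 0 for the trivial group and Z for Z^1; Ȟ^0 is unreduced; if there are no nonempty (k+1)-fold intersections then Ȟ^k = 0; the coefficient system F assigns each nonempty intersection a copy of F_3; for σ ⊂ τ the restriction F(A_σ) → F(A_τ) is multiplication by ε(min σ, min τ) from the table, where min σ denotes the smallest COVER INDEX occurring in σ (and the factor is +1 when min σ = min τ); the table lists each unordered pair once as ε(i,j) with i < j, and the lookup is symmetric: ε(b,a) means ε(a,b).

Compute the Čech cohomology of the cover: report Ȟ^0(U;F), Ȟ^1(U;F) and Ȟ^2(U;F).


cover nerve:
  A1={{x1},{x2},{x3},{x5},{x1,x2},{x1,x5},{x1,x6},{x2,x5},{x2,x6},{x5,x6},{x1,x2,x6},{x1,x5,x6},{x2,x5,x6}} A2={{x4}} A3={{x3},{x6},{x1,x6},{x2,x6},{x5,x6},{x1,x2,x6},{x1,x5,x6},{x2,x5,x6}}
  A13={{x3},{x1,x6},{x2,x6},{x5,x6},{x1,x2,x6},{x1,x5,x6},{x2,x5,x6}}
C dims 3,1; δ0: rk_F3 1
Ȟ^0: (3−1)−0=2 ⇒ Z/3 ⊕ Z/3
Ȟ^1: (1−0)−1=0 ⇒ 0
Ȟ^2: (0−0)−0=0 ⇒ 0

Ȟ^0 = Z/3 ⊕ Z/3, Ȟ^1 = 0 and Ȟ^2 = 0


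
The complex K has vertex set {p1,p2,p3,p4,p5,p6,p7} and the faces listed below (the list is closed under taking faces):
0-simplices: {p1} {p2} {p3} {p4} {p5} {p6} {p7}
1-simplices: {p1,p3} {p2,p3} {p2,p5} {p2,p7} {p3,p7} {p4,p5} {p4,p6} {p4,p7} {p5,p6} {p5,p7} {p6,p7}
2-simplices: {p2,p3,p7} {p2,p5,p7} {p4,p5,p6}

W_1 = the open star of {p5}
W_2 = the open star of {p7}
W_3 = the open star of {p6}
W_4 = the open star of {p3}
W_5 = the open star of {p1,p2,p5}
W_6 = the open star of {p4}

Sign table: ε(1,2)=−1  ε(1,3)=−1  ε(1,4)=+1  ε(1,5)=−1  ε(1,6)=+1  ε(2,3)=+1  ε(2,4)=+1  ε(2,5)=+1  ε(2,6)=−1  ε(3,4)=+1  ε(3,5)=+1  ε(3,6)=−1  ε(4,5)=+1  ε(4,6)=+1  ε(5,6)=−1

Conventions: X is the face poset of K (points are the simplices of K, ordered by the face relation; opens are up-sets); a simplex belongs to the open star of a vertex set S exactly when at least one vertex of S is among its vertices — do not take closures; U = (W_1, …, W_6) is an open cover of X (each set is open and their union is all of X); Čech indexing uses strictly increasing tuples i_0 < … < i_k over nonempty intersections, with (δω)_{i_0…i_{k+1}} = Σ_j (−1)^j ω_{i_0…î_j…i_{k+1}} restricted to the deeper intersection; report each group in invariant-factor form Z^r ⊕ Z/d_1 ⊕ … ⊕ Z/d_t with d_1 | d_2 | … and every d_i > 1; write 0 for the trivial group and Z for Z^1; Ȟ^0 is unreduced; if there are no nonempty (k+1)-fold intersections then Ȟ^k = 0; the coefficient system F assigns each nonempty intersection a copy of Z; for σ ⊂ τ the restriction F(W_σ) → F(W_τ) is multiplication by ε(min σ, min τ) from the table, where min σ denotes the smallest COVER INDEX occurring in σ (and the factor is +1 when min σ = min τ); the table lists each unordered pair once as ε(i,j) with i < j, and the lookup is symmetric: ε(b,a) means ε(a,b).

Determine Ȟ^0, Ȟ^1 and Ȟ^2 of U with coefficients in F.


nonempty overlaps:
  W1={{p5},{p2,p5},{p4,p5},{p5,p6},{p5,p7},{p2,p5,p7},{p4,p5,p6}} W2={{p7},{p2,p7},{p3,p7},{p4,p7},{p5,p7},{p6,p7},{p2,p3,p7},{p2,p5,p7}} W3={{p6},{p4,p6},{p5,p6},{p6,p7},{p4,p5,p6}} W4={{p3},{p1,p3},{p2,p3},{p3,p7},{p2,p3,p7}} W5={{p1},{p2},{p5},{p1,p3},{p2,p3},{p2,p5},{p2,p7},{p4,p5},{p5,p6},{p5,p7},{p2,p3,p7},{p2,p5,p7},{p4,p5,p6}} W6={{p4},{p4,p5},{p4,p6},{p4,p7},{p4,p5,p6}}
  W12={{p5,p7},{p2,p5,p7}} W13={{p5,p6},{p4,p5,p6}} W15={{p5},{p2,p5},{p4,p5},{p5,p6},{p5,p7},{p2,p5,p7},{p4,p5,p6}} W16={{p4,p5},{p4,p5,p6}} W23={{p6,p7}} W24={{p3,p7},{p2,p3,p7}} W25={{p2,p7},{p5,p7},{p2,p3,p7},{p2,p5,p7}} W26={{p4,p7}} W35={{p5,p6},{p4,p5,p6}} W36={{p4,p6},{p4,p5,p6}} W45={{p1,p3},{p2,p3},{p2,p3,p7}} W56={{p4,p5},{p4,p5,p6}}
  W125={{p5,p7},{p2,p5,p7}} W135={{p5,p6},{p4,p5,p6}} W136={{p4,p5,p6}} W156={{p4,p5},{p4,p5,p6}} W245={{p2,p3,p7}} W356={{p4,p5,p6}}
  W1356={{p4,p5,p6}}
C dims 6,12,6,1; δ0: rk 5, SNF 1^5; δ1: rk 5, SNF 1^5; δ2: rk 1, SNF 1^1
degree 0: 6−5−0 = 1 → Ȟ^0 ≅ Z
degree 1: 12−5−5 = 2 → Ȟ^1 ≅ Z^2
degree 2: 6−1−5 = 0 → Ȟ^2 ≅ 0

Ȟ^0(U;F) ≅ Z, Ȟ^1(U;F) ≅ Z^2, Ȟ^2(U;F) ≅ 0


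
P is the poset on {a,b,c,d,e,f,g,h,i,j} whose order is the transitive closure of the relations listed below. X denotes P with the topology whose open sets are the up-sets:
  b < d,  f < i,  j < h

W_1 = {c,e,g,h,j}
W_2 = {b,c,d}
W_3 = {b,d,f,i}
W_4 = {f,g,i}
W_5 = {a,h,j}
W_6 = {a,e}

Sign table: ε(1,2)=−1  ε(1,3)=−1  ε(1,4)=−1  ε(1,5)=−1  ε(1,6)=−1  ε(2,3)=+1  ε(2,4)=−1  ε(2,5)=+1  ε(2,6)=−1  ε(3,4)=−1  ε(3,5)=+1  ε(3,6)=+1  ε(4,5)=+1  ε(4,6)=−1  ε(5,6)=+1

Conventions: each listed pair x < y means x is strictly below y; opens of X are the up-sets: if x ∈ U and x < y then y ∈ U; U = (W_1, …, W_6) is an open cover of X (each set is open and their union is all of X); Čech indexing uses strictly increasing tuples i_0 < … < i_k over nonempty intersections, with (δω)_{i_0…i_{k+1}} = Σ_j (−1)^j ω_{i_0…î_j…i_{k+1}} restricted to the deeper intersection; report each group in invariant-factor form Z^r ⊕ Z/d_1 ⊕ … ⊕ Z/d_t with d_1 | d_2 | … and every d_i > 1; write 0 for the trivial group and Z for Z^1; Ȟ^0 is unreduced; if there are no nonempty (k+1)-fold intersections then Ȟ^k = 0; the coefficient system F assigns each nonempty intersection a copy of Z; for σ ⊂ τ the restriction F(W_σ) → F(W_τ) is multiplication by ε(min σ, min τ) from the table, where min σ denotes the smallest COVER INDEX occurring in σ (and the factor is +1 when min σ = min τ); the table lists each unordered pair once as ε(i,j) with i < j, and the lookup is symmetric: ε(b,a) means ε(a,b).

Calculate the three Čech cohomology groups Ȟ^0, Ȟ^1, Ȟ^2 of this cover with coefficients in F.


Ȟ^0 = 0, Ȟ^1 = Z ⊕ Z/2, Ȟ^2 = 0

cover nerve:
  W12={c} W14={g} W15={h,j} W16={e} W23={b,d} W34={f,i} W56={a}
C dims 6,7; δ0: rk 6, SNF 1^5·2
Ȟ^0: (6−6)−0=0 ⇒ 0
Ȟ^1: (7−0)−6=1 plus torsion [2] ⇒ Z ⊕ Z/2
Ȟ^2: (0−0)−0=0 ⇒ 0


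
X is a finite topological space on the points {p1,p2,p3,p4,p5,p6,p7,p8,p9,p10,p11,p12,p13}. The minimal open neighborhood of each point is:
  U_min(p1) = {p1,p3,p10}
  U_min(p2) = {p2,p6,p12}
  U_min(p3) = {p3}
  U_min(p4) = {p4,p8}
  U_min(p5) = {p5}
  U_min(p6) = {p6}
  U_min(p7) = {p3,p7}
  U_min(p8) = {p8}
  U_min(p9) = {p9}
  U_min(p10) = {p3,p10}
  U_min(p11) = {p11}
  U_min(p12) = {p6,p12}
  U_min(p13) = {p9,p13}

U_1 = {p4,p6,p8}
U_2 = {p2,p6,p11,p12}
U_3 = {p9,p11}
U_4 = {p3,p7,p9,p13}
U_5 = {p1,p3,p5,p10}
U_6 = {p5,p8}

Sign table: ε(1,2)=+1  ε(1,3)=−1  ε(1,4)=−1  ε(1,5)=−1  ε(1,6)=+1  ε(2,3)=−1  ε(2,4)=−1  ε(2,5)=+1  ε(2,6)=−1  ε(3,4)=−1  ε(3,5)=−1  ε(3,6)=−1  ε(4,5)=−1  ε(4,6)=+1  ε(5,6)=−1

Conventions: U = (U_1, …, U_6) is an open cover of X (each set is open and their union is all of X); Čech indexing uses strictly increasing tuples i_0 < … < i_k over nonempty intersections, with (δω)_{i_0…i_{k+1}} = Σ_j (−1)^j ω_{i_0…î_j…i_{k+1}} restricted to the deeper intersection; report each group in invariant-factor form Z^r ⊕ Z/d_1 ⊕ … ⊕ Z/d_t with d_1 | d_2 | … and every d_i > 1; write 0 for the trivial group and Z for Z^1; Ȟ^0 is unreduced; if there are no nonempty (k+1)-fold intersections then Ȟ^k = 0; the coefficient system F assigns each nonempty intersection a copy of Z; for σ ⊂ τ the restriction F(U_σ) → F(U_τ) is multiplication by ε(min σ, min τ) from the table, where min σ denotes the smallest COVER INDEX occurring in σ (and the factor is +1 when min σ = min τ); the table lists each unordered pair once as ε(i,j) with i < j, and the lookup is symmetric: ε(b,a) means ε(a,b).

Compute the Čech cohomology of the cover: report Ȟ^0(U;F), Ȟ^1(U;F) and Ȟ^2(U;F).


cover nerve:
  U12={p6} U16={p8} U23={p11} U34={p9} U45={p3} U56={p5}
C dims 6,6; δ0: rk 5, SNF 1^5
Ȟ^0: (6−5)−0=1 ⇒ Z
Ȟ^1: (6−0)−5=1 ⇒ Z
Ȟ^2: (0−0)−0=0 ⇒ 0

Ȟ^0 = Z, Ȟ^1 = Z and Ȟ^2 = 0
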